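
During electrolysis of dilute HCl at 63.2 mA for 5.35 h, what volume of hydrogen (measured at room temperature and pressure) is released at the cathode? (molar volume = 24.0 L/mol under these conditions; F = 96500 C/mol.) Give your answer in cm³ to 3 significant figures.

151 cm³

Q = It = 0.0632 × 19260 = 1217 C
Moles of electrons = 1217 / 96500 = 0.01261 mol
2H⁺ + 2e⁻ → H₂, so n(H₂) = 0.01261 / 2 = 0.006305 mol
V = 0.006305 × 24.0 = 0.1513 L
= 151 cm³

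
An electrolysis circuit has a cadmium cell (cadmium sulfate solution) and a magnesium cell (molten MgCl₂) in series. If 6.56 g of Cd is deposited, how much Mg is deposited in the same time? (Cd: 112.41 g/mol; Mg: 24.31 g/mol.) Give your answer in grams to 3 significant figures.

n(Cd) = 6.56 / 112.41 = 0.05836 mol
Cd²⁺ + 2e⁻ → Cd, so n(e⁻) = 2 × 0.05836 = 0.1167 mol
Same current for the same time ⇒ same n(e⁻) = 0.1167 mol in both cells.
Mg²⁺ + 2e⁻ → Mg, so n(Mg) = 0.1167 / 2 = 0.05835 mol
m(Mg) = 0.05835 × 24.31 = 1.42 g

1.42 g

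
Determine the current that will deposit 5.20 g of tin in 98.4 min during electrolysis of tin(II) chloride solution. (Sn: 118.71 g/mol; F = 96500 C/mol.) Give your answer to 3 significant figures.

n(Sn) = 5.20 / 118.71 = 0.04380 mol
Sn²⁺ + 2e⁻ → Sn, so n(e⁻) = 2 × 0.04380 = 0.08760 mol
Q = 0.08760 × 96500 = 8453 C
I = Q / t = 8453 / 5904 s = 1.43 A

1.43 A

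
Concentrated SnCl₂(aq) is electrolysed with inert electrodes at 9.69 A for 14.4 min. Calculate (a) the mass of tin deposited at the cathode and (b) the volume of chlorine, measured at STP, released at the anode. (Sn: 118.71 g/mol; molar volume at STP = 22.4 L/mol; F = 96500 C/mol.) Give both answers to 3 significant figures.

Q = 9.69 × 864 = 8372 C; n(e⁻) = 8372 / 96500 = 0.08676 mol
Cathode: Sn²⁺ + 2e⁻ → Sn → n(Sn) = 0.08676/2 = 0.04338 mol → 5.15 g
Anode: 2Cl⁻ → Cl₂ + 2e⁻ → n(Cl₂) = 0.08676/2 = 0.04338 mol → 0.972 L

5.15 g Sn; 0.972 L Cl₂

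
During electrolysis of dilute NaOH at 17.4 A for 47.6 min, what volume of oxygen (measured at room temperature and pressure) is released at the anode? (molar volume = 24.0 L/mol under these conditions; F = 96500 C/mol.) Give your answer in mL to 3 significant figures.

3090 mL

Charge passed = 17.4 × 2856 = 49690 C
n(e⁻) = 49690 / 96500 = 0.5149 mol
2H₂O → O₂ + 4H⁺ + 4e⁻, so n(O₂) = 0.5149 / 4 = 0.1287 mol
V = 0.1287 × 24.0 = 3.089 L
= 3090 mL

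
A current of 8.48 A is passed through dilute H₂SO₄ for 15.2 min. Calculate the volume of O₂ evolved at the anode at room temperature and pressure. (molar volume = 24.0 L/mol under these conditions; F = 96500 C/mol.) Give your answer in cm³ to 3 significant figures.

481 cm³

Q = 8.48 A × 912 s = 7734 C
n(e⁻) = 7734 / 96500 = 0.08015 mol
2H₂O → O₂ + 4H⁺ + 4e⁻, so n(O₂) = 0.08015 / 4 = 0.02004 mol
V = 0.02004 × 24.0 = 0.4810 L
= 481 cm³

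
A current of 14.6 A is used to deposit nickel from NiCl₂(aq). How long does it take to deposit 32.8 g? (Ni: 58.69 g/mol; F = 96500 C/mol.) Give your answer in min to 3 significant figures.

n(Ni) = 32.8 / 58.69 = 0.5589 mol
Ni²⁺ + 2e⁻ → Ni, so n(e⁻) = 2 × 0.5589 = 1.118 mol
Q = 1.118 × 96500 = 1.079×10^5 C
t = Q / I = 1.079×10^5 / 14.6 = 7390 s = 123 min

123 min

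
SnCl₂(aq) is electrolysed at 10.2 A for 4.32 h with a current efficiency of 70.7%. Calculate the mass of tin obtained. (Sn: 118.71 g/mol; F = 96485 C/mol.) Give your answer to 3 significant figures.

Q = 10.2 × 15552 = 1.586×10^5 C
n(e⁻) = 1.586×10^5 / 96485 = 1.644 mol
Sn²⁺ + 2e⁻ → Sn, so theoretical m(Sn) = 0.8220 × 118.71 = 97.58 g
Actual mass = 70.7% × 97.58 = 69.0 g

69.0 g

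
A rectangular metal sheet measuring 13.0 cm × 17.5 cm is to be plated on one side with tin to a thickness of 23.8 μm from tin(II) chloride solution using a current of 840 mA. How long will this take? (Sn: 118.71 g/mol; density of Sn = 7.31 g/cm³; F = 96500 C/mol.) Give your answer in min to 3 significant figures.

128 min

Plated area = 13.0 × 17.5 = 227.5 cm²
Volume = 227.5 × 23.8×10⁻⁴ cm = 0.5415 cm³
m(Sn) = 0.5415 × 7.31 = 3.958 g
n(Sn) = 3.958 / 118.71 = 0.03334 mol; n(e⁻) = 2 × 0.03334 = 0.06668 mol
Q = 0.06668 × 96500 = 6435 C
t = 6435 / 0.840 = 7661 s = 128 min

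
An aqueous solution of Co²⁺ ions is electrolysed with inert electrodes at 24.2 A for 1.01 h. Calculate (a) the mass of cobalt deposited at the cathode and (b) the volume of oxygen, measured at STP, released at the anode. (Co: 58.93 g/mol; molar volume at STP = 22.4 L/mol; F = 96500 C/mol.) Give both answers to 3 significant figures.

Q = 24.2 × 3636 = 87990 C; n(e⁻) = 87990 / 96500 = 0.9118 mol
Cathode: Co²⁺ + 2e⁻ → Co → n(Co) = 0.9118/2 = 0.4559 mol → 26.9 g
Anode: 2H₂O → O₂ + 4H⁺ + 4e⁻ → n(O₂) = 0.9118/4 = 0.2280 mol → 5.11 L

26.9 g Co; 5.11 L O₂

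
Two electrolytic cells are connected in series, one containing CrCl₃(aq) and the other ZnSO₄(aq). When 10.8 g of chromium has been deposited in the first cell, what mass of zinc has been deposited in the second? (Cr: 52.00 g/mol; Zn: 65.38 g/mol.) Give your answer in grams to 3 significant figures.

20.4 g

n(Cr) = 10.8 / 52.00 = 0.2077 mol
Cr³⁺ + 3e⁻ → Cr, so n(e⁻) = 3 × 0.2077 = 0.6231 mol
Since the cells are in series, n(e⁻) in the Zn cell is also 0.6231 mol.
Zn²⁺ + 2e⁻ → Zn, so n(Zn) = 0.6231 / 2 = 0.3116 mol
m(Zn) = 0.3116 × 65.38 = 20.4 g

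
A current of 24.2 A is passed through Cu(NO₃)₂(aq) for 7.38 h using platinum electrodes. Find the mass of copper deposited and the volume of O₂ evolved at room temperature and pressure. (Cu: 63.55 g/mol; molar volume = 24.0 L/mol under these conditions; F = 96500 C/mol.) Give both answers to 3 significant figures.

212 g Cu; 40.0 L O₂

Q = 24.2 × 26568 = 6.429×10^5 C; n(e⁻) = 6.429×10^5 / 96500 = 6.662 mol
Cathode: Cu²⁺ + 2e⁻ → Cu → n(Cu) = 6.662/2 = 3.331 mol → 212 g
Anode: 2H₂O → O₂ + 4H⁺ + 4e⁻ → n(O₂) = 6.662/4 = 1.666 mol → 40.0 L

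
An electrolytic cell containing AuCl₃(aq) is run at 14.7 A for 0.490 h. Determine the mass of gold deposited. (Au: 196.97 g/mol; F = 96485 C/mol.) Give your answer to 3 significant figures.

Q = It = 14.7 × 1764 = 25930 C
Moles of electrons = 25930 / 96485 = 0.2687 mol
Au³⁺ + 3e⁻ → Au, so n(Au) = 0.2687 / 3 = 0.08957 mol
m = 0.08957 × 196.97 = 17.6 g

17.6 g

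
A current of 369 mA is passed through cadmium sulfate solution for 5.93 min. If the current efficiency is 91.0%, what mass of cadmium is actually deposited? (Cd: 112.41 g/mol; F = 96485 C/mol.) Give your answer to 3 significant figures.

0.0696 g

Q = 0.369 × 355.8 = 131.3 C
n(e⁻) = 131.3 / 96485 = 0.001361 mol
Cd²⁺ + 2e⁻ → Cd, so theoretical m(Cd) = 6.805×10^-4 × 112.41 = 0.07650 g
Actual mass = 91.0% × 0.07650 = 0.0696 g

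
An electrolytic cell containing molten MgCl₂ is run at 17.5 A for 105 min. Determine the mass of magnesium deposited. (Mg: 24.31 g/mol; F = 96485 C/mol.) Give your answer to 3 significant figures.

Q = 17.5 A × 6300 s = 1.103×10^5 C
n(e⁻) = 1.103×10^5 / 96485 = 1.143 mol
Mg²⁺ + 2e⁻ → Mg, so n(Mg) = 1.143 / 2 = 0.5715 mol
m = 0.5715 × 24.31 = 13.9 g

13.9 g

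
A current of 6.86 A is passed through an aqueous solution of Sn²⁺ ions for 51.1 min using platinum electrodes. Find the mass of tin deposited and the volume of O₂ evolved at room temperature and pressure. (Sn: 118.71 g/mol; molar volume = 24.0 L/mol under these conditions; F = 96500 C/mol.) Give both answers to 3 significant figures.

12.9 g Sn; 1.31 L O₂

Q = 6.86 × 3066 = 21030 C; n(e⁻) = 21030 / 96500 = 0.2179 mol
Cathode: Sn²⁺ + 2e⁻ → Sn → n(Sn) = 0.2179/2 = 0.1090 mol → 12.9 g
Anode: 2H₂O → O₂ + 4H⁺ + 4e⁻ → n(O₂) = 0.2179/4 = 0.05448 mol → 1.31 L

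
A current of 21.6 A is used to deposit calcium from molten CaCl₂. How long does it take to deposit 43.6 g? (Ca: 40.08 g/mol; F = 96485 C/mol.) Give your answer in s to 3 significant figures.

9720 s

n(Ca) = 43.6 / 40.08 = 1.088 mol
Ca²⁺ + 2e⁻ → Ca, so n(e⁻) = 2 × 1.088 = 2.176 mol
Q = 2.176 × 96485 = 2.100×10^5 C
t = Q / I = 2.100×10^5 / 21.6 = 9722 s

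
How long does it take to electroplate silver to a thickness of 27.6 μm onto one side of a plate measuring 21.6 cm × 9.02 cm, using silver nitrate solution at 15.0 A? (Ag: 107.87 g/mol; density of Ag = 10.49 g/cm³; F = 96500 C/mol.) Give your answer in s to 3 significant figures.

336 s

Plated area = 21.6 × 9.02 = 194.8 cm²
Volume = 194.8 × 27.6×10⁻⁴ cm = 0.5376 cm³
m(Ag) = 0.5376 × 10.49 = 5.639 g
n(Ag) = 5.639 / 107.87 = 0.05228 mol; n(e⁻) = 0.05228 mol
Q = 0.05228 × 96500 = 5045 C
t = 5045 / 15.0 = 336.3 s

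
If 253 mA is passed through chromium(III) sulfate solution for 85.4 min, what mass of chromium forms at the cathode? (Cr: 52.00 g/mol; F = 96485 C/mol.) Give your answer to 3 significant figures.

0.233 g

Q = It = 0.253 × 5124 = 1296 C
n(e⁻) = 1296 / 96485 = 0.01343 mol
Cr³⁺ + 3e⁻ → Cr, so n(Cr) = 0.01343 / 3 = 0.004477 mol
m = 0.004477 × 52.00 = 0.233 g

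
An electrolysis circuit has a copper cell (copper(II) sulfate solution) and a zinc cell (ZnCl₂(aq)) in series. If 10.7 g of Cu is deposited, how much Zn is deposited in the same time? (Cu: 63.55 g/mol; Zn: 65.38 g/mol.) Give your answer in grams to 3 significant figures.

11.0 g

n(Cu) = 10.7 / 63.55 = 0.1684 mol
Cu²⁺ + 2e⁻ → Cu, so n(e⁻) = 2 × 0.1684 = 0.3368 mol
The cells are in series, so the same charge (and hence the same n(e⁻) = 0.3368 mol) passes through both.
Zn²⁺ + 2e⁻ → Zn, so n(Zn) = 0.3368 / 2 = 0.1684 mol
m(Zn) = 0.1684 × 65.38 = 11.0 g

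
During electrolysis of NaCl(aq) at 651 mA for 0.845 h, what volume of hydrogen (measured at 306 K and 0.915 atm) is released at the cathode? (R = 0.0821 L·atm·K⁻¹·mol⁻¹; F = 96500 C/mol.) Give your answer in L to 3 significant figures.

0.282 L

Q = It = 0.651 × 3042 = 1980 C
Moles of electrons = 1980 / 96500 = 0.02052 mol
2H⁺ + 2e⁻ → H₂, so n(H₂) = 0.02052 / 2 = 0.01026 mol
V = nRT/P = 0.01026 × 0.0821 × 306 / 0.915 = 0.2817 L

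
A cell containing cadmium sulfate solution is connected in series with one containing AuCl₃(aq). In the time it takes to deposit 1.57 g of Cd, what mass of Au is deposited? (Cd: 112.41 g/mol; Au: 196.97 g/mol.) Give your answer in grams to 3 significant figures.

1.83 g

n(Cd) = 1.57 / 112.41 = 0.01397 mol
Cd²⁺ + 2e⁻ → Cd, so n(e⁻) = 2 × 0.01397 = 0.02794 mol
Since the cells are in series, n(e⁻) in the Au cell is also 0.02794 mol.
Au³⁺ + 3e⁻ → Au, so n(Au) = 0.02794 / 3 = 0.009313 mol
m(Au) = 0.009313 × 196.97 = 1.83 g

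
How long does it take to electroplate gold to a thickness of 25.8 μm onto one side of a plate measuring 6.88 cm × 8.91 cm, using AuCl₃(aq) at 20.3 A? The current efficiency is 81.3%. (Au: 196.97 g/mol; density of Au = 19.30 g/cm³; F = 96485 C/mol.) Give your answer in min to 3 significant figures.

4.53 min

Plated area = 6.88 × 8.91 = 61.30 cm²
Volume = 61.30 × 25.8×10⁻⁴ cm = 0.1582 cm³
m(Au) = 0.1582 × 19.30 = 3.053 g
n(Au) = 3.053 / 196.97 = 0.01550 mol; n(e⁻) = 3 × 0.01550 = 0.04650 mol
Q = 0.04650 × 96485 / 0.813 = 5519 C
t = 5519 / 20.3 = 271.9 s = 4.53 min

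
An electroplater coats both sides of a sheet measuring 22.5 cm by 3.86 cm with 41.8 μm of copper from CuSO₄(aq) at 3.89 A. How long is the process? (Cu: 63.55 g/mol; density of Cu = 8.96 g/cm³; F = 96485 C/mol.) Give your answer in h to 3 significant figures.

1.41 h

Plated area = 2 × 22.5 × 3.86 = 173.7 cm²
Volume = 173.7 × 41.8×10⁻⁴ cm = 0.7261 cm³
m(Cu) = 0.7261 × 8.96 = 6.506 g
n(Cu) = 6.506 / 63.55 = 0.1024 mol; n(e⁻) = 2 × 0.1024 = 0.2048 mol
Q = 0.2048 × 96485 = 19760 C
t = 19760 / 3.89 = 5080 s = 1.41 h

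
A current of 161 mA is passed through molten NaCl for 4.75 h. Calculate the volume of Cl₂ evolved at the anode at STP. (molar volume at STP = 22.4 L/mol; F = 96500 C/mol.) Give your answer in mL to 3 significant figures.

Q = It = 0.161 × 17100 = 2753 C
Moles of electrons = 2753 / 96500 = 0.02853 mol
2Cl⁻ → Cl₂ + 2e⁻, so n(Cl₂) = 0.02853 / 2 = 0.01427 mol
V = 0.01427 × 22.4 = 0.3196 L
= 320 mL

320 mL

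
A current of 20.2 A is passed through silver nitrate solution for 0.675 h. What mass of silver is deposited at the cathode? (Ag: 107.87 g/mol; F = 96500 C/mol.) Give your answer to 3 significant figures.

54.9 g

Q = It = 20.2 × 2430 = 49090 C
n(e⁻) = Q/F = 49090/96500 = 0.5087 mol
Ag⁺ + e⁻ → Ag, so n(Ag) = 0.5087 mol
m = 0.5087 × 107.87 = 54.9 g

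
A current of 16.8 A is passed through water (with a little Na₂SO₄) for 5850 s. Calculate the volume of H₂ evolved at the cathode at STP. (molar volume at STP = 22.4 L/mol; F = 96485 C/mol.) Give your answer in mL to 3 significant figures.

Charge passed = 16.8 × 5850 = 98280 C
n(e⁻) = 98280 / 96485 = 1.019 mol
2H⁺ + 2e⁻ → H₂, so n(H₂) = 1.019 / 2 = 0.5095 mol
V = 0.5095 × 22.4 = 11.41 L
= 11400 mL

11400 mL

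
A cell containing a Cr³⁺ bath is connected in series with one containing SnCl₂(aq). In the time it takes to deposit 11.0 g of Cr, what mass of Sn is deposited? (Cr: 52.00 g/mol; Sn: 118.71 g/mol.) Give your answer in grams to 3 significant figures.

n(Cr) = 11.0 / 52.00 = 0.2115 mol
Cr³⁺ + 3e⁻ → Cr, so n(e⁻) = 3 × 0.2115 = 0.6345 mol
Since the cells are in series, n(e⁻) in the Sn cell is also 0.6345 mol.
Sn²⁺ + 2e⁻ → Sn, so n(Sn) = 0.6345 / 2 = 0.3173 mol
m(Sn) = 0.3173 × 118.71 = 37.7 g

37.7 g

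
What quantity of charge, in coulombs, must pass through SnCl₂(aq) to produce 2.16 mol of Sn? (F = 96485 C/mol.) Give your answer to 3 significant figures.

4.17×10^5 C

Sn²⁺ + 2e⁻ → Sn, so n(e⁻) = 2 × 2.16 = 4.320 mol
Q = 4.320 × 96485 = 4.168×10^5 C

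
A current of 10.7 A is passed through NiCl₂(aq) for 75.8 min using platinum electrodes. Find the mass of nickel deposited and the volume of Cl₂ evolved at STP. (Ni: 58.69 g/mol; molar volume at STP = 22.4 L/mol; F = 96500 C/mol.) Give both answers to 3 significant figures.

Q = 10.7 × 4548 = 48660 C; n(e⁻) = 48660 / 96500 = 0.5042 mol
Cathode: Ni²⁺ + 2e⁻ → Ni → n(Ni) = 0.5042/2 = 0.2521 mol → 14.8 g
Anode: 2Cl⁻ → Cl₂ + 2e⁻ → n(Cl₂) = 0.5042/2 = 0.2521 mol → 5.65 L

14.8 g Ni; 5.65 L Cl₂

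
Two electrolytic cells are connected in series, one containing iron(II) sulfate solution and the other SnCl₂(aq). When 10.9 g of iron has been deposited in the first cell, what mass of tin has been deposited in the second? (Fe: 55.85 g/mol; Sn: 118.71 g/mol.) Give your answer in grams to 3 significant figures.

23.2 g

n(Fe) = 10.9 / 55.85 = 0.1952 mol
Fe²⁺ + 2e⁻ → Fe, so n(e⁻) = 2 × 0.1952 = 0.3904 mol
The cells are in series, so the same charge (and hence the same n(e⁻) = 0.3904 mol) passes through both.
Sn²⁺ + 2e⁻ → Sn, so n(Sn) = 0.3904 / 2 = 0.1952 mol
m(Sn) = 0.1952 × 118.71 = 23.2 g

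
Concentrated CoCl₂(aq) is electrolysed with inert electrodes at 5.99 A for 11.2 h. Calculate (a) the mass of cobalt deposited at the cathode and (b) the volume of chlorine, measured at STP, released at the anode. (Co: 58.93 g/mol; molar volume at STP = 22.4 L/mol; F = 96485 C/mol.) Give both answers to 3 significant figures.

Q = 5.99 × 40320 = 2.415×10^5 C; n(e⁻) = 2.415×10^5 / 96485 = 2.503 mol
Cathode: Co²⁺ + 2e⁻ → Co → n(Co) = 2.503/2 = 1.252 mol → 73.8 g
Anode: 2Cl⁻ → Cl₂ + 2e⁻ → n(Cl₂) = 2.503/2 = 1.252 mol → 28.0 L

73.8 g Co; 28.0 L Cl₂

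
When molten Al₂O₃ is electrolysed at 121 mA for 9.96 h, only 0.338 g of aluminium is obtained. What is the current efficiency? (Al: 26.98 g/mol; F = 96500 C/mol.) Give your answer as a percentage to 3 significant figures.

Q = 0.121 × 35856 = 4339 C
n(e⁻) = 4339 / 96500 = 0.04496 mol
Al³⁺ + 3e⁻ → Al, so theoretical n(Al) = 0.01499 mol → 0.4044 g
Efficiency = 0.338 / 0.4044 = 0.8358 = 83.6%

83.6%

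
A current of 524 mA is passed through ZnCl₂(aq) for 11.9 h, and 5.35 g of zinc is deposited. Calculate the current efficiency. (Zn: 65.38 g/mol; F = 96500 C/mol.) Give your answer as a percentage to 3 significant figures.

Q = 0.524 × 42840 = 22450 C
n(e⁻) = 22450 / 96500 = 0.2326 mol
Zn²⁺ + 2e⁻ → Zn, so theoretical n(Zn) = 0.1163 mol → 7.604 g
Efficiency = 5.35 / 7.604 = 0.7036 = 70.4%

70.4%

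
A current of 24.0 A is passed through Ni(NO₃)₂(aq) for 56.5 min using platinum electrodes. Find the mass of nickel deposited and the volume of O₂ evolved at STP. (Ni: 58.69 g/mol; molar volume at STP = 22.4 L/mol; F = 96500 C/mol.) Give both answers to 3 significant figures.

Q = 24.0 × 3390 = 81360 C; n(e⁻) = 81360 / 96500 = 0.8431 mol
Cathode: Ni²⁺ + 2e⁻ → Ni → n(Ni) = 0.8431/2 = 0.4216 mol → 24.7 g
Anode: 2H₂O → O₂ + 4H⁺ + 4e⁻ → n(O₂) = 0.8431/4 = 0.2108 mol → 4.72 L

24.7 g Ni; 4.72 L O₂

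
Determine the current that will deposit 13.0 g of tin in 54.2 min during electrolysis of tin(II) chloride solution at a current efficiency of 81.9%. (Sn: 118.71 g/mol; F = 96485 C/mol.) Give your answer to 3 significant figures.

n(Sn) = 13.0 / 118.71 = 0.1095 mol
Sn²⁺ + 2e⁻ → Sn, so n(e⁻) = 2 × 0.1095 = 0.2190 mol
Q = 0.2190 × 96485 / 0.819 = 25800 C
I = Q / t = 25800 / 3252 s = 7.93 A

7.93 A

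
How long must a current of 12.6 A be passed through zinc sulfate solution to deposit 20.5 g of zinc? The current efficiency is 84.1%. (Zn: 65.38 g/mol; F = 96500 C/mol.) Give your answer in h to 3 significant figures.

n(Zn) = 20.5 / 65.38 = 0.3136 mol
Zn²⁺ + 2e⁻ → Zn, so n(e⁻) = 2 × 0.3136 = 0.6272 mol
Q = 0.6272 × 96500 / 0.841 = 71970 C
t = Q / I = 71970 / 12.6 = 5712 s = 1.59 h

1.59 h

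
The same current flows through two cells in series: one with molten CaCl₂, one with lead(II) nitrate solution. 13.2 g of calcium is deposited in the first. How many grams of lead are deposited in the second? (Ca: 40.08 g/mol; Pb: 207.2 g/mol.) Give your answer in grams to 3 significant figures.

68.2 g

n(Ca) = 13.2 / 40.08 = 0.3293 mol
Ca²⁺ + 2e⁻ → Ca, so n(e⁻) = 2 × 0.3293 = 0.6586 mol
The cells are in series, so the same charge (and hence the same n(e⁻) = 0.6586 mol) passes through both.
Pb²⁺ + 2e⁻ → Pb, so n(Pb) = 0.6586 / 2 = 0.3293 mol
m(Pb) = 0.3293 × 207.2 = 68.2 g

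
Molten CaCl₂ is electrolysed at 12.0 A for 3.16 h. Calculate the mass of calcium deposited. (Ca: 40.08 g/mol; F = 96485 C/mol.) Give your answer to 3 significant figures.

Q = It = 12.0 × 11376 = 1.365×10^5 C
n(e⁻) = Q/F = 1.365×10^5/96485 = 1.415 mol
Ca²⁺ + 2e⁻ → Ca, so n(Ca) = 1.415 / 2 = 0.7075 mol
m = 0.7075 × 40.08 = 28.4 g

28.4 g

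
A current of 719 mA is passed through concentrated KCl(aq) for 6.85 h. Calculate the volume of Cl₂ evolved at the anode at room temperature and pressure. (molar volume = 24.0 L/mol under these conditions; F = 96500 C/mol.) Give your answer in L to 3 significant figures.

2.20 L

Q = It = 0.719 × 24660 = 17730 C
n(e⁻) = Q/F = 17730/96500 = 0.1837 mol
2Cl⁻ → Cl₂ + 2e⁻, so n(Cl₂) = 0.1837 / 2 = 0.09185 mol
V = 0.09185 × 24.0 = 2.204 L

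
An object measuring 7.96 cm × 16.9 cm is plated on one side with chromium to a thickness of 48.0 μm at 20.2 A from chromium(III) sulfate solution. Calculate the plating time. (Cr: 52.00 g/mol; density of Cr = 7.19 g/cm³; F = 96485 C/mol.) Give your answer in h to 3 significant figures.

Plated area = 7.96 × 16.9 = 134.5 cm²
Volume = 134.5 × 48.0×10⁻⁴ cm = 0.6456 cm³
m(Cr) = 0.6456 × 7.19 = 4.642 g
n(Cr) = 4.642 / 52.00 = 0.08927 mol; n(e⁻) = 3 × 0.08927 = 0.2678 mol
Q = 0.2678 × 96485 = 25840 C
t = 25840 / 20.2 = 1279 s = 0.355 h

0.355 h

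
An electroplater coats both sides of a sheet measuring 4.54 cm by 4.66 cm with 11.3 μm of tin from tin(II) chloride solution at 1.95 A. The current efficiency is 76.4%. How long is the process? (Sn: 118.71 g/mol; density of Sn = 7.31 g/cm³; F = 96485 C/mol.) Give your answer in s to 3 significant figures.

Plated area = 2 × 4.54 × 4.66 = 42.31 cm²
Volume = 42.31 × 11.3×10⁻⁴ cm = 0.04781 cm³
m(Sn) = 0.04781 × 7.31 = 0.3495 g
n(Sn) = 0.3495 / 118.71 = 0.002944 mol; n(e⁻) = 2 × 0.002944 = 0.005888 mol
Q = 0.005888 × 96485 / 0.764 = 743.6 C
t = 743.6 / 1.95 = 381.3 s

381 s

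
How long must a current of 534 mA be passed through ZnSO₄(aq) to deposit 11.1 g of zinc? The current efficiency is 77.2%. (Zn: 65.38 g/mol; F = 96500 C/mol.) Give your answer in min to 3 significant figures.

n(Zn) = 11.1 / 65.38 = 0.1698 mol
Zn²⁺ + 2e⁻ → Zn, so n(e⁻) = 2 × 0.1698 = 0.3396 mol
Q = 0.3396 × 96500 / 0.772 = 42450 C
t = Q / I = 42450 / 0.534 = 79490 s = 1320 min

1320 min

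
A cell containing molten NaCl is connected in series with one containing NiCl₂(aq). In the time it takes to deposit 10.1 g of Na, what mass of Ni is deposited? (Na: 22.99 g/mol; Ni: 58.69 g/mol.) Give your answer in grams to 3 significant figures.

n(Na) = 10.1 / 22.99 = 0.4393 mol
Na⁺ + e⁻ → Na, so n(e⁻) = 0.4393 mol
In series, the same 0.4393 mol of electrons flows through the second cell.
Ni²⁺ + 2e⁻ → Ni, so n(Ni) = 0.4393 / 2 = 0.2197 mol
m(Ni) = 0.2197 × 58.69 = 12.9 g

12.9 g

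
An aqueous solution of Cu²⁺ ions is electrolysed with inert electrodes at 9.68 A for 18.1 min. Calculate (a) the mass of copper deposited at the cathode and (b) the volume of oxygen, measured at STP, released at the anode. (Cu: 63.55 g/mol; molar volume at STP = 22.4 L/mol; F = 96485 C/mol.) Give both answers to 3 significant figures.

Q = 9.68 × 1086 = 10510 C; n(e⁻) = 10510 / 96485 = 0.1089 mol
Cathode: Cu²⁺ + 2e⁻ → Cu → n(Cu) = 0.1089/2 = 0.05445 mol → 3.46 g
Anode: 2H₂O → O₂ + 4H⁺ + 4e⁻ → n(O₂) = 0.1089/4 = 0.02723 mol → 0.610 L

3.46 g Cu; 0.610 L O₂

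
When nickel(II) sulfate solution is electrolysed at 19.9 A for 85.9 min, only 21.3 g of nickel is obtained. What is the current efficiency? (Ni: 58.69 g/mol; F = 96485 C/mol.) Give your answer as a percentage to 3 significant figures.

68.3%

Q = 19.9 × 5154 = 1.026×10^5 C
n(e⁻) = 1.026×10^5 / 96485 = 1.063 mol
Ni²⁺ + 2e⁻ → Ni, so theoretical n(Ni) = 0.5315 mol → 31.19 g
Efficiency = 21.3 / 31.19 = 0.6829 = 68.3%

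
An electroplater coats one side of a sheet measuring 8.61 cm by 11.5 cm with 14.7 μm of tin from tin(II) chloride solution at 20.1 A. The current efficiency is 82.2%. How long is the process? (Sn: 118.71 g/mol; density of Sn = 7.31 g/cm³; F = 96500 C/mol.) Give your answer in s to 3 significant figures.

105 s

Plated area = 8.61 × 11.5 = 99.02 cm²
Volume = 99.02 × 14.7×10⁻⁴ cm = 0.1456 cm³
m(Sn) = 0.1456 × 7.31 = 1.064 g
n(Sn) = 1.064 / 118.71 = 0.008963 mol; n(e⁻) = 2 × 0.008963 = 0.01793 mol
Q = 0.01793 × 96500 / 0.822 = 2105 C
t = 2105 / 20.1 = 104.7 s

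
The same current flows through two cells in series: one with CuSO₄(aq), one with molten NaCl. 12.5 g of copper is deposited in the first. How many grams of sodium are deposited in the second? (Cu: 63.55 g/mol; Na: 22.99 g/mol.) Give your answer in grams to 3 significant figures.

9.04 g

n(Cu) = 12.5 / 63.55 = 0.1967 mol
Cu²⁺ + 2e⁻ → Cu, so n(e⁻) = 2 × 0.1967 = 0.3934 mol
Since the cells are in series, n(e⁻) in the Na cell is also 0.3934 mol.
Na⁺ + e⁻ → Na, so n(Na) = 0.3934 mol
m(Na) = 0.3934 × 22.99 = 9.04 g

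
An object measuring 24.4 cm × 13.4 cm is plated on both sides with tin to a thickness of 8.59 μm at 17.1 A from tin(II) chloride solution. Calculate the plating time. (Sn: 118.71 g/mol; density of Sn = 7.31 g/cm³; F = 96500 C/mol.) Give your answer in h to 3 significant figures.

0.108 h

Plated area = 2 × 24.4 × 13.4 = 653.9 cm²
Volume = 653.9 × 8.59×10⁻⁴ cm = 0.5617 cm³
m(Sn) = 0.5617 × 7.31 = 4.106 g
n(Sn) = 4.106 / 118.71 = 0.03459 mol; n(e⁻) = 2 × 0.03459 = 0.06918 mol
Q = 0.06918 × 96500 = 6676 C
t = 6676 / 17.1 = 390.4 s = 0.108 h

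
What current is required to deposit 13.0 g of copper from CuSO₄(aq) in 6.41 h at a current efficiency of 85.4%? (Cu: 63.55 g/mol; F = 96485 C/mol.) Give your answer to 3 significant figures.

n(Cu) = 13.0 / 63.55 = 0.2046 mol
Cu²⁺ + 2e⁻ → Cu, so n(e⁻) = 2 × 0.2046 = 0.4092 mol
Q = 0.4092 × 96485 / 0.854 = 46230 C
I = Q / t = 46230 / 23076 s = 2.00 A

2.00 A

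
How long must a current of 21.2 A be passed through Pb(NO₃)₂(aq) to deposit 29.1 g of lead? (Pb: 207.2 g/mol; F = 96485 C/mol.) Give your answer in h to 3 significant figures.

n(Pb) = 29.1 / 207.2 = 0.1404 mol
Pb²⁺ + 2e⁻ → Pb, so n(e⁻) = 2 × 0.1404 = 0.2808 mol
Q = 0.2808 × 96485 = 27090 C
t = Q / I = 27090 / 21.2 = 1278 s = 0.355 h

0.355 h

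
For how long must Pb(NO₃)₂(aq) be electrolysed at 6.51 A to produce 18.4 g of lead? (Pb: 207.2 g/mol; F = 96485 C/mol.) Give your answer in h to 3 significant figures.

n(Pb) = 18.4 / 207.2 = 0.08880 mol
Pb²⁺ + 2e⁻ → Pb, so n(e⁻) = 2 × 0.08880 = 0.1776 mol
Q = 0.1776 × 96485 = 17140 C
t = Q / I = 17140 / 6.51 = 2633 s = 0.731 h

0.731 h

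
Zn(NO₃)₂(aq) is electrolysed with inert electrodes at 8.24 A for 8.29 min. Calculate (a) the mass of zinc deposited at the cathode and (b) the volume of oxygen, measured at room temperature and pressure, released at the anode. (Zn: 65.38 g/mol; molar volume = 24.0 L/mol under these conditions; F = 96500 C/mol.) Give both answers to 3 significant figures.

Q = 8.24 × 497.4 = 4099 C; n(e⁻) = 4099 / 96500 = 0.04248 mol
Cathode: Zn²⁺ + 2e⁻ → Zn → n(Zn) = 0.04248/2 = 0.02124 mol → 1.39 g
Anode: 2H₂O → O₂ + 4H⁺ + 4e⁻ → n(O₂) = 0.04248/4 = 0.01062 mol → 0.255 L

1.39 g Zn; 0.255 L O₂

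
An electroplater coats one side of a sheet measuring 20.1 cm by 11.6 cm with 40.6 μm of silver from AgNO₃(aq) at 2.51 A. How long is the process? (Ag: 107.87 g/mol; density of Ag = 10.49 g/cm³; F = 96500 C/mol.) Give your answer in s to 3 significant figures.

3540 s

Plated area = 20.1 × 11.6 = 233.2 cm²
Volume = 233.2 × 40.6×10⁻⁴ cm = 0.9468 cm³
m(Ag) = 0.9468 × 10.49 = 9.932 g
n(Ag) = 9.932 / 107.87 = 0.09207 mol; n(e⁻) = 0.09207 mol
Q = 0.09207 × 96500 = 8885 C
t = 8885 / 2.51 = 3540 s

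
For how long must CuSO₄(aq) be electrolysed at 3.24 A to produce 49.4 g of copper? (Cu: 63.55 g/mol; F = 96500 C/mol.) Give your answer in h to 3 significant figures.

n(Cu) = 49.4 / 63.55 = 0.7773 mol
Cu²⁺ + 2e⁻ → Cu, so n(e⁻) = 2 × 0.7773 = 1.555 mol
Q = 1.555 × 96500 = 1.501×10^5 C
t = Q / I = 1.501×10^5 / 3.24 = 46330 s = 12.9 h

12.9 h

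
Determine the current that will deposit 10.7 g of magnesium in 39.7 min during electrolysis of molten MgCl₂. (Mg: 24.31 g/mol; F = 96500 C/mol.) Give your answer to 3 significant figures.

35.7 A

n(Mg) = 10.7 / 24.31 = 0.4401 mol
Mg²⁺ + 2e⁻ → Mg, so n(e⁻) = 2 × 0.4401 = 0.8802 mol
Q = 0.8802 × 96500 = 84940 C
I = Q / t = 84940 / 2382 s = 35.7 A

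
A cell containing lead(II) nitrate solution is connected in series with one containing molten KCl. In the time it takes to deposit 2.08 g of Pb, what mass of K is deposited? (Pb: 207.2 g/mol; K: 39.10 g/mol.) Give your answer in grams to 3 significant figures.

n(Pb) = 2.08 / 207.2 = 0.01004 mol
Pb²⁺ + 2e⁻ → Pb, so n(e⁻) = 2 × 0.01004 = 0.02008 mol
Same current for the same time ⇒ same n(e⁻) = 0.02008 mol in both cells.
K⁺ + e⁻ → K, so n(K) = 0.02008 mol
m(K) = 0.02008 × 39.10 = 0.785 g

0.785 g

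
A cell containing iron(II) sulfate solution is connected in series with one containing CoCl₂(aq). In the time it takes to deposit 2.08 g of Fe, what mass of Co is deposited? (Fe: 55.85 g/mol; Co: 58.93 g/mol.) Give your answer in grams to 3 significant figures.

n(Fe) = 2.08 / 55.85 = 0.03724 mol
Fe²⁺ + 2e⁻ → Fe, so n(e⁻) = 2 × 0.03724 = 0.07448 mol
The cells are in series, so the same charge (and hence the same n(e⁻) = 0.07448 mol) passes through both.
Co²⁺ + 2e⁻ → Co, so n(Co) = 0.07448 / 2 = 0.03724 mol
m(Co) = 0.03724 × 58.93 = 2.19 g

2.19 g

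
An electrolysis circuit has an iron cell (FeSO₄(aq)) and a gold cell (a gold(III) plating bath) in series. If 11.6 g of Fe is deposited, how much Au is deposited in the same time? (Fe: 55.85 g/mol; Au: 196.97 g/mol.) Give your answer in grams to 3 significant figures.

n(Fe) = 11.6 / 55.85 = 0.2077 mol
Fe²⁺ + 2e⁻ → Fe, so n(e⁻) = 2 × 0.2077 = 0.4154 mol
The cells are in series, so the same charge (and hence the same n(e⁻) = 0.4154 mol) passes through both.
Au³⁺ + 3e⁻ → Au, so n(Au) = 0.4154 / 3 = 0.1385 mol
m(Au) = 0.1385 × 196.97 = 27.3 g

27.3 g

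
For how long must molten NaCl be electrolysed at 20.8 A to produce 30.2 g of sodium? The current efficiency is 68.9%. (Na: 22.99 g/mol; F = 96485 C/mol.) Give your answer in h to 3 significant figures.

n(Na) = 30.2 / 22.99 = 1.314 mol
Na⁺ + e⁻ → Na, so n(e⁻) = 1.314 mol
Q = 1.314 × 96485 / 0.689 = 1.840×10^5 C
t = Q / I = 1.840×10^5 / 20.8 = 8846 s = 2.46 h

2.46 h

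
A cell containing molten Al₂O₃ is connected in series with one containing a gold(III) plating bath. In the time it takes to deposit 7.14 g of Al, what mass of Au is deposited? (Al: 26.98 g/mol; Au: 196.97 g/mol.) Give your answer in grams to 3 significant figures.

52.1 g

n(Al) = 7.14 / 26.98 = 0.2646 mol
Al³⁺ + 3e⁻ → Al, so n(e⁻) = 3 × 0.2646 = 0.7938 mol
In series, the same 0.7938 mol of electrons flows through the second cell.
Au³⁺ + 3e⁻ → Au, so n(Au) = 0.7938 / 3 = 0.2646 mol
m(Au) = 0.2646 × 196.97 = 52.1 g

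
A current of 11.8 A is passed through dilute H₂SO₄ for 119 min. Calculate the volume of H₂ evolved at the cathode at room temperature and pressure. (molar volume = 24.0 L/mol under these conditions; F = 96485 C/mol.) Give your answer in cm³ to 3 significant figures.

10500 cm³

Q = It = 11.8 × 7140 = 84250 C
n(e⁻) = Q/F = 84250/96485 = 0.8732 mol
2H⁺ + 2e⁻ → H₂, so n(H₂) = 0.8732 / 2 = 0.4366 mol
V = 0.4366 × 24.0 = 10.48 L
= 10500 cm³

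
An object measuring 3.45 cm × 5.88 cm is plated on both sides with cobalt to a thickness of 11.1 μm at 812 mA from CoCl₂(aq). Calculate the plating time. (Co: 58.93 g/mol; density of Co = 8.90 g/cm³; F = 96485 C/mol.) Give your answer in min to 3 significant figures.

26.9 min

Plated area = 2 × 3.45 × 5.88 = 40.57 cm²
Volume = 40.57 × 11.1×10⁻⁴ cm = 0.04503 cm³
m(Co) = 0.04503 × 8.90 = 0.4008 g
n(Co) = 0.4008 / 58.93 = 0.006801 mol; n(e⁻) = 2 × 0.006801 = 0.01360 mol
Q = 0.01360 × 96485 = 1312 C
t = 1312 / 0.812 = 1616 s = 26.9 min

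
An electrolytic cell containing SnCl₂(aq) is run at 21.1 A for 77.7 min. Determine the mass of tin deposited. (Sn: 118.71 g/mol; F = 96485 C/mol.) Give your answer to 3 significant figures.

Q = It = 21.1 × 4662 = 98370 C
n(e⁻) = 98370 / 96485 = 1.020 mol
Sn²⁺ + 2e⁻ → Sn, so n(Sn) = 1.020 / 2 = 0.5100 mol
m = 0.5100 × 118.71 = 60.5 g

60.5 g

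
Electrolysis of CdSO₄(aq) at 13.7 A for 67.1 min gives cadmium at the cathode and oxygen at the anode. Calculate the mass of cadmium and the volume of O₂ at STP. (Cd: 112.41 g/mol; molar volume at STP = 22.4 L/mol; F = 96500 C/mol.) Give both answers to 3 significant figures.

Q = 13.7 × 4026 = 55160 C; n(e⁻) = 55160 / 96500 = 0.5716 mol
Cathode: Cd²⁺ + 2e⁻ → Cd → n(Cd) = 0.5716/2 = 0.2858 mol → 32.1 g
Anode: 2H₂O → O₂ + 4H⁺ + 4e⁻ → n(O₂) = 0.5716/4 = 0.1429 mol → 3.20 L

32.1 g Cd; 3.20 L O₂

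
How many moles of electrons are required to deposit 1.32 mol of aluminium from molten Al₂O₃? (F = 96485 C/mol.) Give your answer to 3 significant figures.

3.96 mol

Al³⁺ + 3e⁻ → Al, so n(e⁻) = 3 × 1.32 = 3.960 mol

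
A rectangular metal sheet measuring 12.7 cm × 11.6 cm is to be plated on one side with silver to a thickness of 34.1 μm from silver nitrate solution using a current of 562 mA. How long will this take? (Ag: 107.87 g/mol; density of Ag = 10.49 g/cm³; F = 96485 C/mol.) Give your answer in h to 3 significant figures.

2.33 h

Plated area = 12.7 × 11.6 = 147.3 cm²
Volume = 147.3 × 34.1×10⁻⁴ cm = 0.5023 cm³
m(Ag) = 0.5023 × 10.49 = 5.269 g
n(Ag) = 5.269 / 107.87 = 0.04885 mol; n(e⁻) = 0.04885 mol
Q = 0.04885 × 96485 = 4713 C
t = 4713 / 0.562 = 8386 s = 2.33 h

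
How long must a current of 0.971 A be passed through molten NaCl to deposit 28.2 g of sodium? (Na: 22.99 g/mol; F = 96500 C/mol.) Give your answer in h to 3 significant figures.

33.9 h

n(Na) = 28.2 / 22.99 = 1.227 mol
Na⁺ + e⁻ → Na, so n(e⁻) = 1.227 mol
Q = 1.227 × 96500 = 1.184×10^5 C
t = Q / I = 1.184×10^5 / 0.971 = 1.219×10^5 s = 33.9 h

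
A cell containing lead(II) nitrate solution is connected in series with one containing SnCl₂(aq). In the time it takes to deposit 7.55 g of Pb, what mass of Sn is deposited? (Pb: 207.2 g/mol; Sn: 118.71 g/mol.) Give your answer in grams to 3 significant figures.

n(Pb) = 7.55 / 207.2 = 0.03644 mol
Pb²⁺ + 2e⁻ → Pb, so n(e⁻) = 2 × 0.03644 = 0.07288 mol
Same current for the same time ⇒ same n(e⁻) = 0.07288 mol in both cells.
Sn²⁺ + 2e⁻ → Sn, so n(Sn) = 0.07288 / 2 = 0.03644 mol
m(Sn) = 0.03644 × 118.71 = 4.33 g

4.33 g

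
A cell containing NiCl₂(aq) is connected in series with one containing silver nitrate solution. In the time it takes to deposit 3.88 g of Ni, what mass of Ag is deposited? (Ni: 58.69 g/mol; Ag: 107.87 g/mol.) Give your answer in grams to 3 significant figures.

14.3 g

n(Ni) = 3.88 / 58.69 = 0.06611 mol
Ni²⁺ + 2e⁻ → Ni, so n(e⁻) = 2 × 0.06611 = 0.1322 mol
In series, the same 0.1322 mol of electrons flows through the second cell.
Ag⁺ + e⁻ → Ag, so n(Ag) = 0.1322 mol
m(Ag) = 0.1322 × 107.87 = 14.3 g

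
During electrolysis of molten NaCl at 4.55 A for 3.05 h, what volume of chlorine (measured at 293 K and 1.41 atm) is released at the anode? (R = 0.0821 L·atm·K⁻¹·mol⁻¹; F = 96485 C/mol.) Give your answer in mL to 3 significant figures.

Q = 4.55 A × 10980 s = 49960 C
Moles of electrons = 49960 / 96485 = 0.5178 mol
2Cl⁻ → Cl₂ + 2e⁻, so n(Cl₂) = 0.5178 / 2 = 0.2589 mol
V = nRT/P = 0.2589 × 0.0821 × 293 / 1.41 = 4.417 L
= 4420 mL

4420 mL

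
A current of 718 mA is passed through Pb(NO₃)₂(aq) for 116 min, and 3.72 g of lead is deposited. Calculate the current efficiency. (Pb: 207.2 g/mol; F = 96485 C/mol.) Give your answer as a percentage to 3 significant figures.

Q = 0.718 × 6960 = 4997 C
n(e⁻) = 4997 / 96485 = 0.05179 mol
Pb²⁺ + 2e⁻ → Pb, so theoretical n(Pb) = 0.02590 mol → 5.366 g
Efficiency = 3.72 / 5.366 = 0.6933 = 69.3%

69.3%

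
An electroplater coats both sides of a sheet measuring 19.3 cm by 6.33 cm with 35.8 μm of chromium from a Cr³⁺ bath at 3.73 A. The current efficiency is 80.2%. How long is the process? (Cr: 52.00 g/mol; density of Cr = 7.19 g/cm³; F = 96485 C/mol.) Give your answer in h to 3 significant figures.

3.25 h

Plated area = 2 × 19.3 × 6.33 = 244.3 cm²
Volume = 244.3 × 35.8×10⁻⁴ cm = 0.8746 cm³
m(Cr) = 0.8746 × 7.19 = 6.288 g
n(Cr) = 6.288 / 52.00 = 0.1209 mol; n(e⁻) = 3 × 0.1209 = 0.3627 mol
Q = 0.3627 × 96485 / 0.802 = 43630 C
t = 43630 / 3.73 = 11700 s = 3.25 h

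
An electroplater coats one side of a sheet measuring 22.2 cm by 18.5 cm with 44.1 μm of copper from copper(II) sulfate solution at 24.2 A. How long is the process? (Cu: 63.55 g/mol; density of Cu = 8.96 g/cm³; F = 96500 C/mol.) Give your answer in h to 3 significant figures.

0.566 h

Plated area = 22.2 × 18.5 = 410.7 cm²
Volume = 410.7 × 44.1×10⁻⁴ cm = 1.811 cm³
m(Cu) = 1.811 × 8.96 = 16.23 g
n(Cu) = 16.23 / 63.55 = 0.2554 mol; n(e⁻) = 2 × 0.2554 = 0.5108 mol
Q = 0.5108 × 96500 = 49290 C
t = 49290 / 24.2 = 2037 s = 0.566 h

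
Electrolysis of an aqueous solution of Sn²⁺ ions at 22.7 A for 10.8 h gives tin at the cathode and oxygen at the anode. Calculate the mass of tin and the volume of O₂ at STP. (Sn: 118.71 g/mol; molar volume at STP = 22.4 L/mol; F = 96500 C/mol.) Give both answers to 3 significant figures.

543 g Sn; 51.2 L O₂

Q = 22.7 × 38880 = 8.826×10^5 C; n(e⁻) = 8.826×10^5 / 96500 = 9.146 mol
Cathode: Sn²⁺ + 2e⁻ → Sn → n(Sn) = 9.146/2 = 4.573 mol → 543 g
Anode: 2H₂O → O₂ + 4H⁺ + 4e⁻ → n(O₂) = 9.146/4 = 2.287 mol → 51.2 L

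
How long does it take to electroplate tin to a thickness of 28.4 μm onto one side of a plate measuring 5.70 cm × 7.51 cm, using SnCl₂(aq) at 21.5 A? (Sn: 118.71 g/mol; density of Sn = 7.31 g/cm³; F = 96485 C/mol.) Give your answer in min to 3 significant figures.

1.12 min

Plated area = 5.70 × 7.51 = 42.81 cm²
Volume = 42.81 × 28.4×10⁻⁴ cm = 0.1216 cm³
m(Sn) = 0.1216 × 7.31 = 0.8889 g
n(Sn) = 0.8889 / 118.71 = 0.007488 mol; n(e⁻) = 2 × 0.007488 = 0.01498 mol
Q = 0.01498 × 96485 = 1445 C
t = 1445 / 21.5 = 67.21 s = 1.12 min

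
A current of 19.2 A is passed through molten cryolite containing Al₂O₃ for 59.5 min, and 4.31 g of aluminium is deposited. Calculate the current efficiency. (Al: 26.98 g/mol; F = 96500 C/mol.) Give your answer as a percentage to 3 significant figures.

67.5%

Q = 19.2 × 3570 = 68540 C
n(e⁻) = 68540 / 96500 = 0.7103 mol
Al³⁺ + 3e⁻ → Al, so theoretical n(Al) = 0.2368 mol → 6.389 g
Efficiency = 4.31 / 6.389 = 0.6746 = 67.5%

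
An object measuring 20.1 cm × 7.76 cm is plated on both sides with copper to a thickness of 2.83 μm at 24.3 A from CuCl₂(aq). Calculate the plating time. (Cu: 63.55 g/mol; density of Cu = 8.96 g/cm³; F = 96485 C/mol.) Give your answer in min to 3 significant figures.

1.65 min

Plated area = 2 × 20.1 × 7.76 = 312.0 cm²
Volume = 312.0 × 2.83×10⁻⁴ cm = 0.08830 cm³
m(Cu) = 0.08830 × 8.96 = 0.7912 g
n(Cu) = 0.7912 / 63.55 = 0.01245 mol; n(e⁻) = 2 × 0.01245 = 0.02490 mol
Q = 0.02490 × 96485 = 2402 C
t = 2402 / 24.3 = 98.85 s = 1.65 min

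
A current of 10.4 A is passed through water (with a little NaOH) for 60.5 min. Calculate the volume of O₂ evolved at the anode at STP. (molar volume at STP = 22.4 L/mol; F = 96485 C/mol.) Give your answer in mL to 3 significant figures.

2190 mL

Q = It = 10.4 × 3630 = 37750 C
Moles of electrons = 37750 / 96485 = 0.3913 mol
2H₂O → O₂ + 4H⁺ + 4e⁻, so n(O₂) = 0.3913 / 4 = 0.09783 mol
V = 0.09783 × 22.4 = 2.191 L
= 2190 mL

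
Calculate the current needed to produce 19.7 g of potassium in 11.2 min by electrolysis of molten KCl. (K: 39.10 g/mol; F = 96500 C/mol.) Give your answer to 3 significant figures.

n(K) = 19.7 / 39.10 = 0.5038 mol
K⁺ + e⁻ → K, so n(e⁻) = 0.5038 mol
Q = 0.5038 × 96500 = 48620 C
I = Q / t = 48620 / 672 s = 72.4 A

72.4 A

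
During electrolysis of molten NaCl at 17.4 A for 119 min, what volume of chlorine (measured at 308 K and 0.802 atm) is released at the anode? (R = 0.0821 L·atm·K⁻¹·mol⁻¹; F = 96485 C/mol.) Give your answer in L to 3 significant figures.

Q = 17.4 A × 7140 s = 1.242×10^5 C
n(e⁻) = 1.242×10^5 / 96485 = 1.287 mol
2Cl⁻ → Cl₂ + 2e⁻, so n(Cl₂) = 1.287 / 2 = 0.6435 mol
V = nRT/P = 0.6435 × 0.0821 × 308 / 0.802 = 20.29 L

20.3 L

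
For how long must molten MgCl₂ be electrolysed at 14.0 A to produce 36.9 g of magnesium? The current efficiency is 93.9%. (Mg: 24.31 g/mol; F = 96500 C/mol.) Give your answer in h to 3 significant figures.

6.19 h

n(Mg) = 36.9 / 24.31 = 1.518 mol
Mg²⁺ + 2e⁻ → Mg, so n(e⁻) = 2 × 1.518 = 3.036 mol
Q = 3.036 × 96500 / 0.939 = 3.120×10^5 C
t = Q / I = 3.120×10^5 / 14.0 = 22290 s = 6.19 h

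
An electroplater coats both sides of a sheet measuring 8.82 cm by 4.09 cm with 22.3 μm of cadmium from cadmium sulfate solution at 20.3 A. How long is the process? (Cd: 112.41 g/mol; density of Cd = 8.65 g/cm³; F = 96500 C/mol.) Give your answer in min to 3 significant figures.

Plated area = 2 × 8.82 × 4.09 = 72.15 cm²
Volume = 72.15 × 22.3×10⁻⁴ cm = 0.1609 cm³
m(Cd) = 0.1609 × 8.65 = 1.392 g
n(Cd) = 1.392 / 112.41 = 0.01238 mol; n(e⁻) = 2 × 0.01238 = 0.02476 mol
Q = 0.02476 × 96500 = 2389 C
t = 2389 / 20.3 = 117.7 s = 1.96 min

1.96 min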